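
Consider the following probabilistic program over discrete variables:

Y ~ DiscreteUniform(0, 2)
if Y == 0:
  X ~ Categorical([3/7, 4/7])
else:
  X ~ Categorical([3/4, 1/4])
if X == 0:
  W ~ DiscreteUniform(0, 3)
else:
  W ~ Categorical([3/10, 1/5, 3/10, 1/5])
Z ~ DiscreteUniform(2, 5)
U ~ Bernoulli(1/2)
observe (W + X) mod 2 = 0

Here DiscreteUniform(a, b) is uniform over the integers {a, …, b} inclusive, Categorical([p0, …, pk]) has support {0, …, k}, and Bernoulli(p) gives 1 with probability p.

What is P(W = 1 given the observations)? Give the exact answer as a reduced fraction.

Enumerate traces; 96 have nonzero weight after conditioning:
  (Y=0, X=0, W=0, Z=2, U=0) weight 1/224
  (Y=0, X=0, W=0, Z=2, U=1) weight 1/224
  (Y=0, X=0, W=0, Z=3, U=0) weight 1/224
  (Y=0, X=0, W=0, Z=3, U=1) weight 1/224
  (Y=0, X=0, W=0, Z=4, U=0) weight 1/224
  (Y=0, X=0, W=0, Z=4, U=1) weight 1/224
  (Y=0, X=0, W=0, Z=5, U=0) weight 1/224
  (Y=0, X=0, W=0, Z=5, U=1) weight 1/224
  (Y=0, X=0, W=2, Z=2, U=0) weight 1/224
  (Y=0, X=1, W=1, Z=2, U=0) weight 1/210
  … 86 more
Group by W:
  weight(W=0) = 9/56
  weight(W=1) = 1/14
  weight(W=2) = 9/56
  weight(W=3) = 1/14
Total weight = 9/56 + 1/14 + 9/56 + 1/14 = 13/28
P(W=0 | obs) = 9/56 / 13/28 = 9/26
P(W=1 | obs) = 1/14 / 13/28 = 2/13
P(W=2 | obs) = 9/56 / 13/28 = 9/26
P(W=3 | obs) = 1/14 / 13/28 = 2/13

P(W = 1 | obs) = 2/13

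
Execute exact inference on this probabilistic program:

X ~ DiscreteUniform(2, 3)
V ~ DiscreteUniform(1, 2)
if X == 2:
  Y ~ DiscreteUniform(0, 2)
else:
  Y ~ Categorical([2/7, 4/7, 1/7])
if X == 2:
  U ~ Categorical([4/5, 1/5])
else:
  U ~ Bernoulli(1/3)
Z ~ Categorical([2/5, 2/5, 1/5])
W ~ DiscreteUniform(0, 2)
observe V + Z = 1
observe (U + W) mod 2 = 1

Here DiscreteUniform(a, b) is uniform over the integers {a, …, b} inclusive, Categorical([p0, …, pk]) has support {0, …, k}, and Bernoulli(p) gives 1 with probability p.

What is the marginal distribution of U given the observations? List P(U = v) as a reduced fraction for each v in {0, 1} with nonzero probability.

Enumerate traces; 18 have nonzero weight after conditioning:
  (X=2, V=1, Y=0, U=0, Z=0, W=1) weight 2/225
  (X=2, V=1, Y=0, U=1, Z=0, W=0) weight 1/450
  (X=2, V=1, Y=0, U=1, Z=0, W=2) weight 1/450
  (X=2, V=1, Y=1, U=0, Z=0, W=1) weight 2/225
  (X=2, V=1, Y=1, U=1, Z=0, W=0) weight 1/450
  (X=2, V=1, Y=1, U=1, Z=0, W=2) weight 1/450
  (X=2, V=1, Y=2, U=0, Z=0, W=1) weight 2/225
  (X=2, V=1, Y=2, U=1, Z=0, W=0) weight 1/450
  … 10 more
Group by U:
  weight(U=0) = 11/225
  weight(U=1) = 8/225
Total weight = 11/225 + 8/225 = 19/225
P(U=0 | obs) = 11/225 / 19/225 = 11/19
P(U=1 | obs) = 8/225 / 19/225 = 8/19

P(U=0) = 11/19, P(U=1) = 8/19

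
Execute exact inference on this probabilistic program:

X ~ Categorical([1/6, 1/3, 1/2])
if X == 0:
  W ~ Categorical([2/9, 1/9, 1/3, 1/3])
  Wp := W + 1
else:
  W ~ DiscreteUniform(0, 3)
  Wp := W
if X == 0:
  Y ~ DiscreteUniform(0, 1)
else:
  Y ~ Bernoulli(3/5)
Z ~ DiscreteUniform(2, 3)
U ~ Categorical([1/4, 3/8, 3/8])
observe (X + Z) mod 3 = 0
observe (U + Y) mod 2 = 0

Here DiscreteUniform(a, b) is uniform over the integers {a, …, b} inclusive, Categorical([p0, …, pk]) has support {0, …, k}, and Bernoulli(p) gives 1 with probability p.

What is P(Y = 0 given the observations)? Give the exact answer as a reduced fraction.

Enumerate traces; 24 have nonzero weight after conditioning:
  (X=0, W=0, Y=0, Z=3, U=0) weight 1/432
  (X=0, W=0, Y=0, Z=3, U=2) weight 1/288
  (X=0, W=0, Y=1, Z=3, U=1) weight 1/288
  (X=0, W=1, Y=0, Z=3, U=0) weight 1/864
  (X=0, W=1, Y=0, Z=3, U=2) weight 1/576
  (X=0, W=1, Y=1, Z=3, U=1) weight 1/576
  (X=0, W=2, Y=0, Z=3, U=0) weight 1/288
  (X=0, W=2, Y=0, Z=3, U=2) weight 1/192
  … 16 more
Group by Y:
  weight(Y=0) = 13/192
  weight(Y=1) = 17/320
Total weight = 13/192 + 17/320 = 29/240
P(Y=0 | obs) = 13/192 / 29/240 = 65/116
P(Y=1 | obs) = 17/320 / 29/240 = 51/116

P(Y = 0 | obs) = 65/116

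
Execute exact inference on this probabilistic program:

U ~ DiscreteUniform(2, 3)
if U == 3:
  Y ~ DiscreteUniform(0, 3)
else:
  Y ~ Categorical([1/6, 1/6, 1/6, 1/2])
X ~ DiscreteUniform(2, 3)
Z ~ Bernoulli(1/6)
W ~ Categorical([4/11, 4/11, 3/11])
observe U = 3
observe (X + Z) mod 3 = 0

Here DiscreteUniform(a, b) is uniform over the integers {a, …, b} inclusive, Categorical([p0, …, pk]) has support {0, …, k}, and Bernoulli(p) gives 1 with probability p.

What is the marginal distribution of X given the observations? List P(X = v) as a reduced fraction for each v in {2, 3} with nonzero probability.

P(X=2) = 1/6, P(X=3) = 5/6

Enumerate traces; 24 have nonzero weight after conditioning:
  (U=3, Y=0, X=2, Z=1, W=0) weight 1/264
  (U=3, Y=0, X=2, Z=1, W=1) weight 1/264
  (U=3, Y=0, X=2, Z=1, W=2) weight 1/352
  (U=3, Y=0, X=3, Z=0, W=0) weight 5/264
  (U=3, Y=0, X=3, Z=0, W=1) weight 5/264
  (U=3, Y=0, X=3, Z=0, W=2) weight 5/352
  (U=3, Y=1, X=2, Z=1, W=0) weight 1/264
  (U=3, Y=1, X=2, Z=1, W=1) weight 1/264
  … 16 more
Group by X:
  weight(X=2) = 1/24
  weight(X=3) = 5/24
Total weight = 1/24 + 5/24 = 1/4
P(X=2 | obs) = 1/24 / 1/4 = 1/6
P(X=3 | obs) = 5/24 / 1/4 = 5/6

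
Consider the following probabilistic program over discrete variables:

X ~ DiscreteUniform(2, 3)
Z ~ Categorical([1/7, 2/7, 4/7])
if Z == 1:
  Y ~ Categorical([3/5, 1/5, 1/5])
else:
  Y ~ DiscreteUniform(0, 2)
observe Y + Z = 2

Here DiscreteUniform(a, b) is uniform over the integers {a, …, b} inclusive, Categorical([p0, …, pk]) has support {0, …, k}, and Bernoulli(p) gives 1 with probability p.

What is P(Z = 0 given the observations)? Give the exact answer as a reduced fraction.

P(Z = 0 | obs) = 5/31

Enumerate traces; 6 have nonzero weight after conditioning:
  (X=2, Z=0, Y=2) weight 1/42
  (X=2, Z=1, Y=1) weight 1/35
  (X=2, Z=2, Y=0) weight 2/21
  (X=3, Z=0, Y=2) weight 1/42
  (X=3, Z=1, Y=1) weight 1/35
  (X=3, Z=2, Y=0) weight 2/21
Group by Z:
  weight(Z=0) = 1/21
  weight(Z=1) = 2/35
  weight(Z=2) = 4/21
Total weight = 1/21 + 2/35 + 4/21 = 31/105
P(Z=0 | obs) = 1/21 / 31/105 = 5/31
P(Z=1 | obs) = 2/35 / 31/105 = 6/31
P(Z=2 | obs) = 4/21 / 31/105 = 20/31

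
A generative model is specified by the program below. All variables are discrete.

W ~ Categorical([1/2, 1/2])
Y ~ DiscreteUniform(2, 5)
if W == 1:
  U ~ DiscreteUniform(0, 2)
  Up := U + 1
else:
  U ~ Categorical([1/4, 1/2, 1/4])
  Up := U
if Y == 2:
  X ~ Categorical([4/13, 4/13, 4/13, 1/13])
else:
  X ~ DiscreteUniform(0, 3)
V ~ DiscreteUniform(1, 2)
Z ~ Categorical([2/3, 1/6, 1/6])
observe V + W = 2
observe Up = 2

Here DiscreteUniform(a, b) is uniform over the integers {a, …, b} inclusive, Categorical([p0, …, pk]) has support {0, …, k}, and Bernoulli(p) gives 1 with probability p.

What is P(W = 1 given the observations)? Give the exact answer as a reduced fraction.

Enumerate traces; 96 have nonzero weight after conditioning:
  (W=0, Y=2, U=2, X=0, V=2, Z=0) weight 1/312
  (W=0, Y=2, U=2, X=0, V=2, Z=1) weight 1/1248
  (W=0, Y=2, U=2, X=0, V=2, Z=2) weight 1/1248
  (W=0, Y=2, U=2, X=1, V=2, Z=0) weight 1/312
  (W=0, Y=2, U=2, X=1, V=2, Z=1) weight 1/1248
  (W=0, Y=2, U=2, X=1, V=2, Z=2) weight 1/1248
  (W=0, Y=2, U=2, X=2, V=2, Z=0) weight 1/312
  (W=0, Y=2, U=2, X=2, V=2, Z=1) weight 1/1248
  (W=1, Y=2, U=1, X=0, V=1, Z=0) weight 1/234
  … 87 more
Group by W:
  weight(W=0) = 1/16
  weight(W=1) = 1/12
Total weight = 1/16 + 1/12 = 7/48
P(W=0 | obs) = 1/16 / 7/48 = 3/7
P(W=1 | obs) = 1/12 / 7/48 = 4/7

P(W = 1 | obs) = 4/7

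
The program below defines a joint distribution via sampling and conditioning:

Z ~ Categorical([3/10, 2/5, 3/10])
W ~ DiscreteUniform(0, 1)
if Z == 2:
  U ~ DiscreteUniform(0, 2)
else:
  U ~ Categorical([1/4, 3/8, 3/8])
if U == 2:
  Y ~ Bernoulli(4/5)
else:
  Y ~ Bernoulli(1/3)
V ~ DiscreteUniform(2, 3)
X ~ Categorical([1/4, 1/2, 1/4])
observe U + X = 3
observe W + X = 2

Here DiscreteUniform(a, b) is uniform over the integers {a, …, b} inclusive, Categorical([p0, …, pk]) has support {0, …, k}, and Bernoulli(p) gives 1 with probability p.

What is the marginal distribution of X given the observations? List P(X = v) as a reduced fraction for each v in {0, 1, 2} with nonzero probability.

P(X=1) = 2/3, P(X=2) = 1/3

Enumerate traces; 24 have nonzero weight after conditioning:
  (Z=0, W=0, U=1, Y=0, V=2, X=2) weight 3/640
  (Z=0, W=0, U=1, Y=0, V=3, X=2) weight 3/640
  (Z=0, W=0, U=1, Y=1, V=2, X=2) weight 3/1280
  (Z=0, W=0, U=1, Y=1, V=3, X=2) weight 3/1280
  (Z=0, W=1, U=2, Y=0, V=2, X=1) weight 9/3200
  (Z=0, W=1, U=2, Y=0, V=3, X=1) weight 9/3200
  (Z=0, W=1, U=2, Y=1, V=2, X=1) weight 9/800
  (Z=0, W=1, U=2, Y=1, V=3, X=1) weight 9/800
  … 16 more
Group by X:
  weight(X=1) = 29/320
  weight(X=2) = 29/640
Total weight = 29/320 + 29/640 = 87/640
P(X=1 | obs) = 29/320 / 87/640 = 2/3
P(X=2 | obs) = 29/640 / 87/640 = 1/3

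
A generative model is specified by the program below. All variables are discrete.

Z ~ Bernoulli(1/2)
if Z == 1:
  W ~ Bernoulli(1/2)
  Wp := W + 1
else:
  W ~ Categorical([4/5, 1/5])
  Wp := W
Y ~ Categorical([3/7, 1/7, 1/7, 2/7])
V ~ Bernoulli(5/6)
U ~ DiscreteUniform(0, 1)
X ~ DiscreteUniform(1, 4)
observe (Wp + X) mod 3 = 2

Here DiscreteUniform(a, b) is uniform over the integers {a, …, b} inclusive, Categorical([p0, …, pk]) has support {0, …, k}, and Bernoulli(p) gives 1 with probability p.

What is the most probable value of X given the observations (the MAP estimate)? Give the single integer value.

Enumerate traces; 96 have nonzero weight after conditioning:
  (Z=0, W=0, Y=0, V=0, U=0, X=2) weight 1/280
  (Z=0, W=0, Y=0, V=0, U=1, X=2) weight 1/280
  (Z=0, W=0, Y=0, V=1, U=0, X=2) weight 1/56
  (Z=0, W=0, Y=0, V=1, U=1, X=2) weight 1/56
  (Z=0, W=0, Y=1, V=0, U=0, X=2) weight 1/840
  (Z=0, W=0, Y=1, V=0, U=1, X=2) weight 1/840
  (Z=0, W=0, Y=1, V=1, U=0, X=2) weight 1/168
  (Z=0, W=0, Y=1, V=1, U=1, X=2) weight 1/168
  (Z=0, W=1, Y=0, V=0, U=0, X=1) weight 1/1120
  (Z=0, W=1, Y=0, V=0, U=0, X=4) weight 1/1120
  … 86 more
Group by X:
  weight(X=1) = 7/80
  weight(X=2) = 1/10
  weight(X=3) = 1/16
  weight(X=4) = 7/80
Total weight = 7/80 + 1/10 + 1/16 + 7/80 = 27/80
P(X=1 | obs) = 7/80 / 27/80 = 7/27
P(X=2 | obs) = 1/10 / 27/80 = 8/27
P(X=3 | obs) = 1/16 / 27/80 = 5/27
P(X=4 | obs) = 7/80 / 27/80 = 7/27
argmax = 2

argmax_v P(X = v | obs) = 2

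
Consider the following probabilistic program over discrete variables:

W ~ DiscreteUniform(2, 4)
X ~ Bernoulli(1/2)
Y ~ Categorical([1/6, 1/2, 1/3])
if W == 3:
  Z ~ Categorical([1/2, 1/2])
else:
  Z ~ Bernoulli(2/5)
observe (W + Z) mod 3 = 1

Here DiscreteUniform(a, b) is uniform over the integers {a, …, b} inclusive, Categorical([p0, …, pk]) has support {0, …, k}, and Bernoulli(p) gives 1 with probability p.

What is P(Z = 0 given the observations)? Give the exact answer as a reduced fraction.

P(Z = 0 | obs) = 6/11

Enumerate traces; 12 have nonzero weight after conditioning:
  (W=3, X=0, Y=0, Z=1) weight 1/72
  (W=3, X=0, Y=1, Z=1) weight 1/24
  (W=3, X=0, Y=2, Z=1) weight 1/36
  (W=3, X=1, Y=0, Z=1) weight 1/72
  (W=3, X=1, Y=1, Z=1) weight 1/24
  (W=3, X=1, Y=2, Z=1) weight 1/36
  (W=4, X=0, Y=0, Z=0) weight 1/60
  (W=4, X=0, Y=1, Z=0) weight 1/20
  … 4 more
Group by Z:
  weight(Z=0) = 1/5
  weight(Z=1) = 1/6
Total weight = 1/5 + 1/6 = 11/30
P(Z=0 | obs) = 1/5 / 11/30 = 6/11
P(Z=1 | obs) = 1/6 / 11/30 = 5/11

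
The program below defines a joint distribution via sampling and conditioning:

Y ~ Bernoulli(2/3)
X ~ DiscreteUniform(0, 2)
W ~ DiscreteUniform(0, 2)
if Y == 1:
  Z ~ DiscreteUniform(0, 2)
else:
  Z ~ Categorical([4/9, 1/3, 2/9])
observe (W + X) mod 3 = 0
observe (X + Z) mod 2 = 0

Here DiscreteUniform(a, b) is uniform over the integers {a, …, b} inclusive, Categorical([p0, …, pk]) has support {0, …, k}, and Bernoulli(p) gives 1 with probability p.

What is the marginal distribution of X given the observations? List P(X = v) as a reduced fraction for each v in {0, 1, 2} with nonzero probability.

Enumerate traces; 10 have nonzero weight after conditioning:
  (Y=0, X=0, W=0, Z=0) weight 4/243
  (Y=0, X=0, W=0, Z=2) weight 2/243
  (Y=0, X=1, W=2, Z=1) weight 1/81
  (Y=0, X=2, W=1, Z=0) weight 4/243
  (Y=0, X=2, W=1, Z=2) weight 2/243
  (Y=1, X=0, W=0, Z=0) weight 2/81
  (Y=1, X=0, W=0, Z=2) weight 2/81
  (Y=1, X=1, W=2, Z=1) weight 2/81
  … 2 more
Group by X:
  weight(X=0) = 2/27
  weight(X=1) = 1/27
  weight(X=2) = 2/27
Total weight = 2/27 + 1/27 + 2/27 = 5/27
P(X=0 | obs) = 2/27 / 5/27 = 2/5
P(X=1 | obs) = 1/27 / 5/27 = 1/5
P(X=2 | obs) = 2/27 / 5/27 = 2/5

P(X=0) = 2/5, P(X=1) = 1/5, P(X=2) = 2/5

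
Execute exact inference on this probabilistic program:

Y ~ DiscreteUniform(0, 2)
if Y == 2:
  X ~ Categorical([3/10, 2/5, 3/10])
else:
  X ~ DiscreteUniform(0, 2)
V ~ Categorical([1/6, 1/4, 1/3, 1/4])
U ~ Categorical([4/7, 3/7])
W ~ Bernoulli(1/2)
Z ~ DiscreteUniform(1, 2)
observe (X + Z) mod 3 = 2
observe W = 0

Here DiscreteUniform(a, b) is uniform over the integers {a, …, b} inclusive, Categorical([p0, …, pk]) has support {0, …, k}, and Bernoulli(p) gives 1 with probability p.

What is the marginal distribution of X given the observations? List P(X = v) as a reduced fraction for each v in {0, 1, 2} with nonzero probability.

Enumerate traces; 48 have nonzero weight after conditioning:
  (Y=0, X=0, V=0, U=0, W=0, Z=2) weight 1/378
  (Y=0, X=0, V=0, U=1, W=0, Z=2) weight 1/504
  (Y=0, X=0, V=1, U=0, W=0, Z=2) weight 1/252
  (Y=0, X=0, V=1, U=1, W=0, Z=2) weight 1/336
  (Y=0, X=0, V=2, U=0, W=0, Z=2) weight 1/189
  (Y=0, X=0, V=2, U=1, W=0, Z=2) weight 1/252
  (Y=0, X=0, V=3, U=0, W=0, Z=2) weight 1/252
  (Y=0, X=0, V=3, U=1, W=0, Z=2) weight 1/336
  (Y=0, X=1, V=0, U=0, W=0, Z=1) weight 1/378
  … 39 more
Group by X:
  weight(X=0) = 29/360
  weight(X=1) = 4/45
Total weight = 29/360 + 4/45 = 61/360
P(X=0 | obs) = 29/360 / 61/360 = 29/61
P(X=1 | obs) = 4/45 / 61/360 = 32/61

P(X=0) = 29/61, P(X=1) = 32/61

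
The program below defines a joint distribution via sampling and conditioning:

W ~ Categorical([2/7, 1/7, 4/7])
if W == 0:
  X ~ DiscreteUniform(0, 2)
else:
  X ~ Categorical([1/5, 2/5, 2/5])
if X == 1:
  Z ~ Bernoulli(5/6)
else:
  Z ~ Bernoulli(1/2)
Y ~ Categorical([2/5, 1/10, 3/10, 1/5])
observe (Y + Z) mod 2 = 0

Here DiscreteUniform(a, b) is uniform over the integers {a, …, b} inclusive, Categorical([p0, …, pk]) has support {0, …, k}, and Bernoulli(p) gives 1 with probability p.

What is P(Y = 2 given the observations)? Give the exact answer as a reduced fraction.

P(Y = 2 | obs) = 141/566

Enumerate traces; 36 have nonzero weight after conditioning:
  (W=0, X=0, Z=0, Y=0) weight 2/105
  (W=0, X=0, Z=0, Y=2) weight 1/70
  (W=0, X=0, Z=1, Y=1) weight 1/210
  (W=0, X=0, Z=1, Y=3) weight 1/105
  (W=0, X=1, Z=0, Y=0) weight 2/315
  (W=0, X=1, Z=0, Y=2) weight 1/210
  (W=0, X=1, Z=1, Y=1) weight 1/126
  (W=0, X=1, Z=1, Y=3) weight 1/63
  … 28 more
Group by Y:
  weight(Y=0) = 47/315
  weight(Y=1) = 79/1260
  weight(Y=2) = 47/420
  weight(Y=3) = 79/630
Total weight = 47/315 + 79/1260 + 47/420 + 79/630 = 283/630
P(Y=0 | obs) = 47/315 / 283/630 = 94/283
P(Y=1 | obs) = 79/1260 / 283/630 = 79/566
P(Y=2 | obs) = 47/420 / 283/630 = 141/566
P(Y=3 | obs) = 79/630 / 283/630 = 79/283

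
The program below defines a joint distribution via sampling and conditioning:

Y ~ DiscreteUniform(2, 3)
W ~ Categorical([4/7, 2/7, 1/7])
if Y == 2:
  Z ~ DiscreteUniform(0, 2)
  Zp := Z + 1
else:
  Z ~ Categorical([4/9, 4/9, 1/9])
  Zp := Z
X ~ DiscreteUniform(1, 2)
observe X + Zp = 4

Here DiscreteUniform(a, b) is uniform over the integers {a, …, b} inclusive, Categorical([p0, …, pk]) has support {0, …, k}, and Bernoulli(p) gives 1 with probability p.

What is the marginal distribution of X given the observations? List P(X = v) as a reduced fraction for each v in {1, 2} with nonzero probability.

P(X=1) = 3/7, P(X=2) = 4/7

Enumerate traces; 9 have nonzero weight after conditioning:
  (Y=2, W=0, Z=1, X=2) weight 1/21
  (Y=2, W=0, Z=2, X=1) weight 1/21
  (Y=2, W=1, Z=1, X=2) weight 1/42
  (Y=2, W=1, Z=2, X=1) weight 1/42
  (Y=2, W=2, Z=1, X=2) weight 1/84
  (Y=2, W=2, Z=2, X=1) weight 1/84
  (Y=3, W=0, Z=2, X=2) weight 1/63
  (Y=3, W=1, Z=2, X=2) weight 1/126
  … 1 more
Group by X:
  weight(X=1) = 1/12
  weight(X=2) = 1/9
Total weight = 1/12 + 1/9 = 7/36
P(X=1 | obs) = 1/12 / 7/36 = 3/7
P(X=2 | obs) = 1/9 / 7/36 = 4/7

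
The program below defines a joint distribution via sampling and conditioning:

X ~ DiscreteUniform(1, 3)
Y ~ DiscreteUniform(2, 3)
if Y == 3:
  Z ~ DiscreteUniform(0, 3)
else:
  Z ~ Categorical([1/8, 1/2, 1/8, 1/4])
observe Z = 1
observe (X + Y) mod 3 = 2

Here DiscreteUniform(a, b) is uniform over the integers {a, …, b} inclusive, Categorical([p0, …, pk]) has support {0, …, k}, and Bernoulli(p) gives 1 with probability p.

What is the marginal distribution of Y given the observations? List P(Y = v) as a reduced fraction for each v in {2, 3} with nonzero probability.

Enumerate traces; 2 have nonzero weight after conditioning:
  (X=2, Y=3, Z=1) weight 1/24
  (X=3, Y=2, Z=1) weight 1/12
Group by Y:
  weight(Y=2) = 1/12
  weight(Y=3) = 1/24
Total weight = 1/12 + 1/24 = 1/8
P(Y=2 | obs) = 1/12 / 1/8 = 2/3
P(Y=3 | obs) = 1/24 / 1/8 = 1/3

P(Y=2) = 2/3, P(Y=3) = 1/3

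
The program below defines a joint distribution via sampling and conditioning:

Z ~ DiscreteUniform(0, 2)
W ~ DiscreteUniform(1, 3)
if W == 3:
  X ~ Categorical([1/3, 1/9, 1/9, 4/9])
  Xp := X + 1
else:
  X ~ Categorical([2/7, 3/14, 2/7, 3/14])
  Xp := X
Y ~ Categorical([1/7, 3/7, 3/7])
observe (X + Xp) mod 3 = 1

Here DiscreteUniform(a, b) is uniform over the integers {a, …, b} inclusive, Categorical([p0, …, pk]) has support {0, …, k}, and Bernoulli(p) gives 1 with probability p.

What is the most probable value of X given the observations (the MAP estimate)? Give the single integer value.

Enumerate traces; 36 have nonzero weight after conditioning:
  (Z=0, W=1, X=2, Y=0) weight 2/441
  (Z=0, W=1, X=2, Y=1) weight 2/147
  (Z=0, W=1, X=2, Y=2) weight 2/147
  (Z=0, W=2, X=2, Y=0) weight 2/441
  (Z=0, W=2, X=2, Y=1) weight 2/147
  (Z=0, W=2, X=2, Y=2) weight 2/147
  (Z=0, W=3, X=0, Y=0) weight 1/189
  (Z=0, W=3, X=0, Y=1) weight 1/63
  (Z=0, W=3, X=3, Y=0) weight 4/567
  … 27 more
Group by X:
  weight(X=0) = 1/9
  weight(X=2) = 4/21
  weight(X=3) = 4/27
Total weight = 1/9 + 4/21 + 4/27 = 85/189
P(X=0 | obs) = 1/9 / 85/189 = 21/85
P(X=2 | obs) = 4/21 / 85/189 = 36/85
P(X=3 | obs) = 4/27 / 85/189 = 28/85
argmax = 2

argmax_v P(X = v | obs) = 2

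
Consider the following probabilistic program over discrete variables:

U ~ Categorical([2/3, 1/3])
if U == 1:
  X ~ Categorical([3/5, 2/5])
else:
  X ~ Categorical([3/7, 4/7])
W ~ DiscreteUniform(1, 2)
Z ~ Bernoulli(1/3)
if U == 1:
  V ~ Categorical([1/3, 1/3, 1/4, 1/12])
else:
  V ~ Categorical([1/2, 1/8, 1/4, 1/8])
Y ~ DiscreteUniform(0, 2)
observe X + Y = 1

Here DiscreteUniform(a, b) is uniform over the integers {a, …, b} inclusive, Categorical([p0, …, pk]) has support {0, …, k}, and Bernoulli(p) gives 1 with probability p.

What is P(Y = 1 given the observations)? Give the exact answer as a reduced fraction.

P(Y = 1 | obs) = 17/35

Enumerate traces; 64 have nonzero weight after conditioning:
  (U=0, X=0, W=1, Z=0, V=0, Y=1) weight 1/63
  (U=0, X=0, W=1, Z=0, V=1, Y=1) weight 1/252
  (U=0, X=0, W=1, Z=0, V=2, Y=1) weight 1/126
  (U=0, X=0, W=1, Z=0, V=3, Y=1) weight 1/252
  (U=0, X=0, W=1, Z=1, V=0, Y=1) weight 1/126
  (U=0, X=0, W=1, Z=1, V=1, Y=1) weight 1/504
  (U=0, X=0, W=1, Z=1, V=2, Y=1) weight 1/252
  (U=0, X=0, W=1, Z=1, V=3, Y=1) weight 1/504
  (U=0, X=1, W=1, Z=0, V=0, Y=0) weight 4/189
  … 55 more
Group by Y:
  weight(Y=0) = 6/35
  weight(Y=1) = 17/105
Total weight = 6/35 + 17/105 = 1/3
P(Y=0 | obs) = 6/35 / 1/3 = 18/35
P(Y=1 | obs) = 17/105 / 1/3 = 17/35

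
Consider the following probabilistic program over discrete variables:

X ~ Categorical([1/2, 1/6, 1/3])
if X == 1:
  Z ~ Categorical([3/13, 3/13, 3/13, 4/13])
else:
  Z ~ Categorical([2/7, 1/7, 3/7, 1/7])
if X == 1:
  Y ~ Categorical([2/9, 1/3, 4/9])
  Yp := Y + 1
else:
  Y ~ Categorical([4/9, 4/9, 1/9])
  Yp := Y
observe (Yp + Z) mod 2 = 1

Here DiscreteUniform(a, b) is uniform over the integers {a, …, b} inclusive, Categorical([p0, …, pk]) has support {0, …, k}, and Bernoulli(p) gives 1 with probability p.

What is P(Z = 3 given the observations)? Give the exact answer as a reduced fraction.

P(Z = 3 | obs) = 409/2349

Enumerate traces; 18 have nonzero weight after conditioning:
  (X=0, Z=0, Y=1) weight 4/63
  (X=0, Z=1, Y=0) weight 2/63
  (X=0, Z=1, Y=2) weight 1/126
  (X=0, Z=2, Y=1) weight 2/21
  (X=0, Z=3, Y=0) weight 2/63
  (X=0, Z=3, Y=2) weight 1/126
  (X=1, Z=0, Y=0) weight 1/117
  (X=1, Z=0, Y=2) weight 2/117
  … 10 more
Group by Z:
  weight(Z=0) = 323/2457
  weight(Z=1) = 194/2457
  weight(Z=2) = 151/819
  weight(Z=3) = 409/4914
Total weight = 323/2457 + 194/2457 + 151/819 + 409/4914 = 87/182
P(Z=0 | obs) = 323/2457 / 87/182 = 646/2349
P(Z=1 | obs) = 194/2457 / 87/182 = 388/2349
P(Z=2 | obs) = 151/819 / 87/182 = 302/783
P(Z=3 | obs) = 409/4914 / 87/182 = 409/2349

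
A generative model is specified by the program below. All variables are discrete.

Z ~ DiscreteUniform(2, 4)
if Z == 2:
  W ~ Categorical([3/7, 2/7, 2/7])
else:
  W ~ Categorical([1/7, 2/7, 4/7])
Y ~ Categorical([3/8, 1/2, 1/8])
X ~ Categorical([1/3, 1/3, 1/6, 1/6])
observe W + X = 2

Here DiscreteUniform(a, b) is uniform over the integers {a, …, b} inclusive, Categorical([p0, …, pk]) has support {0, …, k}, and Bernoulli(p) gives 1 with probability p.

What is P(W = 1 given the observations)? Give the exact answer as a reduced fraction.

Enumerate traces; 27 have nonzero weight after conditioning:
  (Z=2, W=0, Y=0, X=2) weight 1/112
  (Z=2, W=0, Y=1, X=2) weight 1/84
  (Z=2, W=0, Y=2, X=2) weight 1/336
  (Z=2, W=1, Y=0, X=1) weight 1/84
  (Z=2, W=1, Y=1, X=1) weight 1/63
  (Z=2, W=1, Y=2, X=1) weight 1/252
  (Z=2, W=2, Y=0, X=0) weight 1/84
  (Z=2, W=2, Y=1, X=0) weight 1/63
  … 19 more
Group by W:
  weight(W=0) = 5/126
  weight(W=1) = 2/21
  weight(W=2) = 10/63
Total weight = 5/126 + 2/21 + 10/63 = 37/126
P(W=0 | obs) = 5/126 / 37/126 = 5/37
P(W=1 | obs) = 2/21 / 37/126 = 12/37
P(W=2 | obs) = 10/63 / 37/126 = 20/37

P(W = 1 | obs) = 12/37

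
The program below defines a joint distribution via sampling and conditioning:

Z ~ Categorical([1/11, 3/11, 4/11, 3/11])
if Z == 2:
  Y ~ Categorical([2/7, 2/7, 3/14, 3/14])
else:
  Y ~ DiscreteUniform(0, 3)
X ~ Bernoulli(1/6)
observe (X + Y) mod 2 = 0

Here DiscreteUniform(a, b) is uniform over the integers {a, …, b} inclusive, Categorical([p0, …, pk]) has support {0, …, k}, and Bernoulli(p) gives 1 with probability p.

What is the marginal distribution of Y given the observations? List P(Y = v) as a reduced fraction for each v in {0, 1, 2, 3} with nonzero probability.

Enumerate traces; 16 have nonzero weight after conditioning:
  (Z=0, Y=0, X=0) weight 5/264
  (Z=0, Y=1, X=1) weight 1/264
  (Z=0, Y=2, X=0) weight 5/264
  (Z=0, Y=3, X=1) weight 1/264
  (Z=1, Y=0, X=0) weight 5/88
  (Z=1, Y=1, X=1) weight 1/88
  (Z=1, Y=2, X=0) weight 5/88
  (Z=1, Y=3, X=1) weight 1/88
  … 8 more
Group by Y:
  weight(Y=0) = 135/616
  weight(Y=1) = 27/616
  weight(Y=2) = 365/1848
  weight(Y=3) = 73/1848
Total weight = 135/616 + 27/616 + 365/1848 + 73/1848 = 1/2
P(Y=0 | obs) = 135/616 / 1/2 = 135/308
P(Y=1 | obs) = 27/616 / 1/2 = 27/308
P(Y=2 | obs) = 365/1848 / 1/2 = 365/924
P(Y=3 | obs) = 73/1848 / 1/2 = 73/924

P(Y=0) = 135/308, P(Y=1) = 27/308, P(Y=2) = 365/924, P(Y=3) = 73/924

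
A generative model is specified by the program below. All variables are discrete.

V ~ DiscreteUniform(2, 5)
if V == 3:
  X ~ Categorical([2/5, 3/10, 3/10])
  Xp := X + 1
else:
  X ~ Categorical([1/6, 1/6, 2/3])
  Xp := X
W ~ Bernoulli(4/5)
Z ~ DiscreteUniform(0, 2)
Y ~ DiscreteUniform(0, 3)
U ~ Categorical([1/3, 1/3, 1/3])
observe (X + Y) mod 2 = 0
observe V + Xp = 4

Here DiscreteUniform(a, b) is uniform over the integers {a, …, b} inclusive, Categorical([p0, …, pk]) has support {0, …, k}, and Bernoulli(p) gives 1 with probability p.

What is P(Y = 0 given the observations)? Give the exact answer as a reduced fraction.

P(Y = 0 | obs) = 1/2

Enumerate traces; 108 have nonzero weight after conditioning:
  (V=2, X=2, W=0, Z=0, Y=0, U=0) weight 1/1080
  (V=2, X=2, W=0, Z=0, Y=0, U=1) weight 1/1080
  (V=2, X=2, W=0, Z=0, Y=0, U=2) weight 1/1080
  (V=2, X=2, W=0, Z=0, Y=2, U=0) weight 1/1080
  (V=2, X=2, W=0, Z=0, Y=2, U=1) weight 1/1080
  (V=2, X=2, W=0, Z=0, Y=2, U=2) weight 1/1080
  (V=2, X=2, W=0, Z=1, Y=0, U=0) weight 1/1080
  (V=2, X=2, W=0, Z=1, Y=0, U=1) weight 1/1080
  … 100 more
Group by Y:
  weight(Y=0) = 37/480
  weight(Y=2) = 37/480
Total weight = 37/480 + 37/480 = 37/240
P(Y=0 | obs) = 37/480 / 37/240 = 1/2
P(Y=2 | obs) = 37/480 / 37/240 = 1/2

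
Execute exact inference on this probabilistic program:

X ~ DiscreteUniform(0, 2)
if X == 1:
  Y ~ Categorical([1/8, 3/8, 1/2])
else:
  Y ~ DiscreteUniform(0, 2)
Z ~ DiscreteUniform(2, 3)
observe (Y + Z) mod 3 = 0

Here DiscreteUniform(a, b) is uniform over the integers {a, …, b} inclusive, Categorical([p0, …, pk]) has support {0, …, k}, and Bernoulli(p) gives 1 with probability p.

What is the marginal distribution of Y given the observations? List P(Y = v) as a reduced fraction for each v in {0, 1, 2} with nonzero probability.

Enumerate traces; 6 have nonzero weight after conditioning:
  (X=0, Y=0, Z=3) weight 1/18
  (X=0, Y=1, Z=2) weight 1/18
  (X=1, Y=0, Z=3) weight 1/48
  (X=1, Y=1, Z=2) weight 1/16
  (X=2, Y=0, Z=3) weight 1/18
  (X=2, Y=1, Z=2) weight 1/18
Group by Y:
  weight(Y=0) = 19/144
  weight(Y=1) = 25/144
Total weight = 19/144 + 25/144 = 11/36
P(Y=0 | obs) = 19/144 / 11/36 = 19/44
P(Y=1 | obs) = 25/144 / 11/36 = 25/44

P(Y=0) = 19/44, P(Y=1) = 25/44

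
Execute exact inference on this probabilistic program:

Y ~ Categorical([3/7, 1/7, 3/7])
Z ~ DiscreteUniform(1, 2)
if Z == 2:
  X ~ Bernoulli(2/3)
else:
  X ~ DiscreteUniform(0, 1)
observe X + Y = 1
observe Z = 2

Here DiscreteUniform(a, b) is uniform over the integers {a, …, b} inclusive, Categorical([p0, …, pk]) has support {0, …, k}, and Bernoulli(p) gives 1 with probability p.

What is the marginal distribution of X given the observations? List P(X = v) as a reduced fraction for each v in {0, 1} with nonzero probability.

Enumerate traces; 2 have nonzero weight after conditioning:
  (Y=0, Z=2, X=1) weight 1/7
  (Y=1, Z=2, X=0) weight 1/42
Group by X:
  weight(X=0) = 1/42
  weight(X=1) = 1/7
Total weight = 1/42 + 1/7 = 1/6
P(X=0 | obs) = 1/42 / 1/6 = 1/7
P(X=1 | obs) = 1/7 / 1/6 = 6/7

P(X=0) = 1/7, P(X=1) = 6/7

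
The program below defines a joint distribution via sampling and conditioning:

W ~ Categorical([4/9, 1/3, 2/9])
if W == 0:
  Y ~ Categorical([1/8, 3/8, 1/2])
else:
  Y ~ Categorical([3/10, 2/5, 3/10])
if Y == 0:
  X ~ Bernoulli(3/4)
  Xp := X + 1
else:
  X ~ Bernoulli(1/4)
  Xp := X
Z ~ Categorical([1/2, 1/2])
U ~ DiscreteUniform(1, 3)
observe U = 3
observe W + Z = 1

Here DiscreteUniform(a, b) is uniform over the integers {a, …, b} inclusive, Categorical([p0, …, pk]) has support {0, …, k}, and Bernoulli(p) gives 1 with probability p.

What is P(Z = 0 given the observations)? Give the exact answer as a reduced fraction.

Enumerate traces; 12 have nonzero weight after conditioning:
  (W=0, Y=0, X=0, Z=1, U=3) weight 1/432
  (W=0, Y=0, X=1, Z=1, U=3) weight 1/144
  (W=0, Y=1, X=0, Z=1, U=3) weight 1/48
  (W=0, Y=1, X=1, Z=1, U=3) weight 1/144
  (W=0, Y=2, X=0, Z=1, U=3) weight 1/36
  (W=0, Y=2, X=1, Z=1, U=3) weight 1/108
  (W=1, Y=0, X=0, Z=0, U=3) weight 1/240
  (W=1, Y=0, X=1, Z=0, U=3) weight 1/80
  … 4 more
Group by Z:
  weight(Z=0) = 1/18
  weight(Z=1) = 2/27
Total weight = 1/18 + 2/27 = 7/54
P(Z=0 | obs) = 1/18 / 7/54 = 3/7
P(Z=1 | obs) = 2/27 / 7/54 = 4/7

P(Z = 0 | obs) = 3/7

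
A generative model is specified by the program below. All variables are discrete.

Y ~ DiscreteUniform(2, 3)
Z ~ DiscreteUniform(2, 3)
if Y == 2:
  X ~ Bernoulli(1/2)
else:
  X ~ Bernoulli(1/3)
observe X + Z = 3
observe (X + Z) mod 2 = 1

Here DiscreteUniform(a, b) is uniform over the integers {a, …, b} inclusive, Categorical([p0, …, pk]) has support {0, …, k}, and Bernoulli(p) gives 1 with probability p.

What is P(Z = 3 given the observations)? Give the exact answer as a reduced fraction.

Enumerate traces; 4 have nonzero weight after conditioning:
  (Y=2, Z=2, X=1) weight 1/8
  (Y=2, Z=3, X=0) weight 1/8
  (Y=3, Z=2, X=1) weight 1/12
  (Y=3, Z=3, X=0) weight 1/6
Group by Z:
  weight(Z=2) = 5/24
  weight(Z=3) = 7/24
Total weight = 5/24 + 7/24 = 1/2
P(Z=2 | obs) = 5/24 / 1/2 = 5/12
P(Z=3 | obs) = 7/24 / 1/2 = 7/12

P(Z = 3 | obs) = 7/12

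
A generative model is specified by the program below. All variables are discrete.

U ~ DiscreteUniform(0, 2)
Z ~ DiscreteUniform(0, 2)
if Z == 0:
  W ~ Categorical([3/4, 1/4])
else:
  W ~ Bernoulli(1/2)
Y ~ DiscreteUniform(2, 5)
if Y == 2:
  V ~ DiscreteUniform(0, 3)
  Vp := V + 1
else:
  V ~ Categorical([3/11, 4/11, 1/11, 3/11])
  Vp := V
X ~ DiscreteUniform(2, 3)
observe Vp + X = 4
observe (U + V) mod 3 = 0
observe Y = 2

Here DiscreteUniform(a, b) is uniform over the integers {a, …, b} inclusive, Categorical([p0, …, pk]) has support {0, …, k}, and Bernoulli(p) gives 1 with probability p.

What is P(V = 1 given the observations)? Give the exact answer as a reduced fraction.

Enumerate traces; 12 have nonzero weight after conditioning:
  (U=0, Z=0, W=0, Y=2, V=0, X=3) weight 1/384
  (U=0, Z=0, W=1, Y=2, V=0, X=3) weight 1/1152
  (U=0, Z=1, W=0, Y=2, V=0, X=3) weight 1/576
  (U=0, Z=1, W=1, Y=2, V=0, X=3) weight 1/576
  (U=0, Z=2, W=0, Y=2, V=0, X=3) weight 1/576
  (U=0, Z=2, W=1, Y=2, V=0, X=3) weight 1/576
  (U=2, Z=0, W=0, Y=2, V=1, X=2) weight 1/384
  (U=2, Z=0, W=1, Y=2, V=1, X=2) weight 1/1152
  … 4 more
Group by V:
  weight(V=0) = 1/96
  weight(V=1) = 1/96
Total weight = 1/96 + 1/96 = 1/48
P(V=0 | obs) = 1/96 / 1/48 = 1/2
P(V=1 | obs) = 1/96 / 1/48 = 1/2

P(V = 1 | obs) = 1/2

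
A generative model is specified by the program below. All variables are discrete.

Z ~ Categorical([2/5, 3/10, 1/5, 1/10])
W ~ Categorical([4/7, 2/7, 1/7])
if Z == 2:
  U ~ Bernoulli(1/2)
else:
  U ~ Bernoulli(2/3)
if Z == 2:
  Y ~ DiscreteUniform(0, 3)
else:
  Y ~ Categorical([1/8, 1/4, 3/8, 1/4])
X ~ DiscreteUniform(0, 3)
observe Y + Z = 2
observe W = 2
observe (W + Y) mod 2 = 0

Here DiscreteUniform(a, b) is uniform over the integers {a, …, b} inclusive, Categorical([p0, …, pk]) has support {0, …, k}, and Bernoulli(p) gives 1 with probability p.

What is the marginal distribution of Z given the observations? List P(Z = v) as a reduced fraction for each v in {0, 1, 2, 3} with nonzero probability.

P(Z=0) = 3/4, P(Z=2) = 1/4

Enumerate traces; 16 have nonzero weight after conditioning:
  (Z=0, W=2, U=0, Y=2, X=0) weight 1/560
  (Z=0, W=2, U=0, Y=2, X=1) weight 1/560
  (Z=0, W=2, U=0, Y=2, X=2) weight 1/560
  (Z=0, W=2, U=0, Y=2, X=3) weight 1/560
  (Z=0, W=2, U=1, Y=2, X=0) weight 1/280
  (Z=0, W=2, U=1, Y=2, X=1) weight 1/280
  (Z=0, W=2, U=1, Y=2, X=2) weight 1/280
  (Z=0, W=2, U=1, Y=2, X=3) weight 1/280
  (Z=2, W=2, U=0, Y=0, X=0) weight 1/1120
  … 7 more
Group by Z:
  weight(Z=0) = 3/140
  weight(Z=2) = 1/140
Total weight = 3/140 + 1/140 = 1/35
P(Z=0 | obs) = 3/140 / 1/35 = 3/4
P(Z=2 | obs) = 1/140 / 1/35 = 1/4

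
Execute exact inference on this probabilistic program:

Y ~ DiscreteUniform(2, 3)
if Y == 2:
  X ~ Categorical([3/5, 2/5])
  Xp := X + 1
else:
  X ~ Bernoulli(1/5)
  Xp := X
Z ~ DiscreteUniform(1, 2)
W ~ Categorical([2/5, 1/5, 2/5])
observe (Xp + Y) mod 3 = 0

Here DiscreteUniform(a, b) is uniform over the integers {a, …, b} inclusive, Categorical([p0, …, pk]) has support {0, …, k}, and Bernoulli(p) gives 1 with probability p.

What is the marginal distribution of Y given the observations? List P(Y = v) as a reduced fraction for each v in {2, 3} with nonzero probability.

Enumerate traces; 12 have nonzero weight after conditioning:
  (Y=2, X=0, Z=1, W=0) weight 3/50
  (Y=2, X=0, Z=1, W=1) weight 3/100
  (Y=2, X=0, Z=1, W=2) weight 3/50
  (Y=2, X=0, Z=2, W=0) weight 3/50
  (Y=2, X=0, Z=2, W=1) weight 3/100
  (Y=2, X=0, Z=2, W=2) weight 3/50
  (Y=3, X=0, Z=1, W=0) weight 2/25
  (Y=3, X=0, Z=1, W=1) weight 1/25
  … 4 more
Group by Y:
  weight(Y=2) = 3/10
  weight(Y=3) = 2/5
Total weight = 3/10 + 2/5 = 7/10
P(Y=2 | obs) = 3/10 / 7/10 = 3/7
P(Y=3 | obs) = 2/5 / 7/10 = 4/7

P(Y=2) = 3/7, P(Y=3) = 4/7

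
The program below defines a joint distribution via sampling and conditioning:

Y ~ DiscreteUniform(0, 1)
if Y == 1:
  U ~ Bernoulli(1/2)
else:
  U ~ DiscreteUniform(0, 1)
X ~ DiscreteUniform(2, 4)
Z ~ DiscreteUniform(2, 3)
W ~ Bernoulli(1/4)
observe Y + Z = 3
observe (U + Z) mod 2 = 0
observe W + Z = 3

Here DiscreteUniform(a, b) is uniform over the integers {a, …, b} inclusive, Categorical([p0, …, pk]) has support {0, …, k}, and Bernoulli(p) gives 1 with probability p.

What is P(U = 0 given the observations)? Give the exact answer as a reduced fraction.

P(U = 0 | obs) = 1/4

Enumerate traces; 6 have nonzero weight after conditioning:
  (Y=0, U=1, X=2, Z=3, W=0) weight 1/32
  (Y=0, U=1, X=3, Z=3, W=0) weight 1/32
  (Y=0, U=1, X=4, Z=3, W=0) weight 1/32
  (Y=1, U=0, X=2, Z=2, W=1) weight 1/96
  (Y=1, U=0, X=3, Z=2, W=1) weight 1/96
  (Y=1, U=0, X=4, Z=2, W=1) weight 1/96
Group by U:
  weight(U=0) = 1/32
  weight(U=1) = 3/32
Total weight = 1/32 + 3/32 = 1/8
P(U=0 | obs) = 1/32 / 1/8 = 1/4
P(U=1 | obs) = 3/32 / 1/8 = 3/4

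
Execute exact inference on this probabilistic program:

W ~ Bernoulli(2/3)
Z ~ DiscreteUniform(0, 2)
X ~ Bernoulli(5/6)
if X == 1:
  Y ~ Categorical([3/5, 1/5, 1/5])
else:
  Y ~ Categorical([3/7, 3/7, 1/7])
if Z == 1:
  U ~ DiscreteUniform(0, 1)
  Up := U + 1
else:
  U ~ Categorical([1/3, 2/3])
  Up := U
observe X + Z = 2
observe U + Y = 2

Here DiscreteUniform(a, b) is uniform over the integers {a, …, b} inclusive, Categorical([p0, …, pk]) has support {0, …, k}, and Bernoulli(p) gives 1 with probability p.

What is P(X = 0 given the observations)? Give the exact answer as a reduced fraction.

P(X = 0 | obs) = 1/4

Enumerate traces; 8 have nonzero weight after conditioning:
  (W=0, Z=1, X=1, Y=1, U=1) weight 1/108
  (W=0, Z=1, X=1, Y=2, U=0) weight 1/108
  (W=0, Z=2, X=0, Y=1, U=1) weight 1/189
  (W=0, Z=2, X=0, Y=2, U=0) weight 1/1134
  (W=1, Z=1, X=1, Y=1, U=1) weight 1/54
  (W=1, Z=1, X=1, Y=2, U=0) weight 1/54
  (W=1, Z=2, X=0, Y=1, U=1) weight 2/189
  (W=1, Z=2, X=0, Y=2, U=0) weight 1/567
Group by X:
  weight(X=0) = 1/54
  weight(X=1) = 1/18
Total weight = 1/54 + 1/18 = 2/27
P(X=0 | obs) = 1/54 / 2/27 = 1/4
P(X=1 | obs) = 1/18 / 2/27 = 3/4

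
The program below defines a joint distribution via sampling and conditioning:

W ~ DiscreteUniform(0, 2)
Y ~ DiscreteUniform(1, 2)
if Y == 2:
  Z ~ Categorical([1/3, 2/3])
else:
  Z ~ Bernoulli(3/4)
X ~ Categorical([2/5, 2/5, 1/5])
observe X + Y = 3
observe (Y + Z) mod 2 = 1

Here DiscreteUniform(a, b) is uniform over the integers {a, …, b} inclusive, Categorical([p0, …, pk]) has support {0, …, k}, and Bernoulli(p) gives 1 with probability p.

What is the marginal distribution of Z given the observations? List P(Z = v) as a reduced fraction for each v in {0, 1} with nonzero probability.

Enumerate traces; 6 have nonzero weight after conditioning:
  (W=0, Y=1, Z=0, X=2) weight 1/120
  (W=0, Y=2, Z=1, X=1) weight 2/45
  (W=1, Y=1, Z=0, X=2) weight 1/120
  (W=1, Y=2, Z=1, X=1) weight 2/45
  (W=2, Y=1, Z=0, X=2) weight 1/120
  (W=2, Y=2, Z=1, X=1) weight 2/45
Group by Z:
  weight(Z=0) = 1/40
  weight(Z=1) = 2/15
Total weight = 1/40 + 2/15 = 19/120
P(Z=0 | obs) = 1/40 / 19/120 = 3/19
P(Z=1 | obs) = 2/15 / 19/120 = 16/19

P(Z=0) = 3/19, P(Z=1) = 16/19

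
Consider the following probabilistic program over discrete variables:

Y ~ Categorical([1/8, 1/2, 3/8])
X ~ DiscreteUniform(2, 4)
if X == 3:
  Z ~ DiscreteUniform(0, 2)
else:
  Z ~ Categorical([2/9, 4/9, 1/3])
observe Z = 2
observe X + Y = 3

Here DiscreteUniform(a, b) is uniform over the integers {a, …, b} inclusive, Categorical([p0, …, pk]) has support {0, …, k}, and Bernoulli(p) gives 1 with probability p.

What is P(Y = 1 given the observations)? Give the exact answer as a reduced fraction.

Enumerate traces; 2 have nonzero weight after conditioning:
  (Y=0, X=3, Z=2) weight 1/72
  (Y=1, X=2, Z=2) weight 1/18
Group by Y:
  weight(Y=0) = 1/72
  weight(Y=1) = 1/18
Total weight = 1/72 + 1/18 = 5/72
P(Y=0 | obs) = 1/72 / 5/72 = 1/5
P(Y=1 | obs) = 1/18 / 5/72 = 4/5

P(Y = 1 | obs) = 4/5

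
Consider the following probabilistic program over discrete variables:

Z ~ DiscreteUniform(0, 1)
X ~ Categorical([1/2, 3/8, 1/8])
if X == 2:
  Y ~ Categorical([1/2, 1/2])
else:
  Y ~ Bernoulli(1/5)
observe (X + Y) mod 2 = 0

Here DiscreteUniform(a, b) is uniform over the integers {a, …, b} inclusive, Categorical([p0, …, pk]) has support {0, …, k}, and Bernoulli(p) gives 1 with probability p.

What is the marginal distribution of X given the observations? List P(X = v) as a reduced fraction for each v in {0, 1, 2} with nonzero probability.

Enumerate traces; 6 have nonzero weight after conditioning:
  (Z=0, X=0, Y=0) weight 1/5
  (Z=0, X=1, Y=1) weight 3/80
  (Z=0, X=2, Y=0) weight 1/32
  (Z=1, X=0, Y=0) weight 1/5
  (Z=1, X=1, Y=1) weight 3/80
  (Z=1, X=2, Y=0) weight 1/32
Group by X:
  weight(X=0) = 2/5
  weight(X=1) = 3/40
  weight(X=2) = 1/16
Total weight = 2/5 + 3/40 + 1/16 = 43/80
P(X=0 | obs) = 2/5 / 43/80 = 32/43
P(X=1 | obs) = 3/40 / 43/80 = 6/43
P(X=2 | obs) = 1/16 / 43/80 = 5/43

P(X=0) = 32/43, P(X=1) = 6/43, P(X=2) = 5/43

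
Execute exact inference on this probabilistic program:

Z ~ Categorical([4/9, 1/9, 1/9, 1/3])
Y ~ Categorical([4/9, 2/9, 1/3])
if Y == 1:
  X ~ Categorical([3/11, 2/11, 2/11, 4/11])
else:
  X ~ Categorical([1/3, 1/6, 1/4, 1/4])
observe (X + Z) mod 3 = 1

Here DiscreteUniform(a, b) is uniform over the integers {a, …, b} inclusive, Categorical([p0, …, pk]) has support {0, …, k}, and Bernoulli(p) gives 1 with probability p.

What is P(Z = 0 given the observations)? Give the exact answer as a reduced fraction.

P(Z = 0 | obs) = 101/300

Enumerate traces; 15 have nonzero weight after conditioning:
  (Z=0, Y=0, X=1) weight 8/243
  (Z=0, Y=1, X=1) weight 16/891
  (Z=0, Y=2, X=1) weight 2/81
  (Z=1, Y=0, X=0) weight 4/243
  (Z=1, Y=0, X=3) weight 1/81
  (Z=1, Y=1, X=0) weight 2/297
  (Z=1, Y=1, X=3) weight 8/891
  (Z=1, Y=2, X=0) weight 1/81
  (Z=2, Y=0, X=2) weight 1/81
  (Z=3, Y=0, X=1) weight 2/81
  … 5 more
Group by Z:
  weight(Z=0) = 202/2673
  weight(Z=1) = 707/10692
  weight(Z=2) = 31/1188
  weight(Z=3) = 101/1782
Total weight = 202/2673 + 707/10692 + 31/1188 + 101/1782 = 200/891
P(Z=0 | obs) = 202/2673 / 200/891 = 101/300
P(Z=1 | obs) = 707/10692 / 200/891 = 707/2400
P(Z=2 | obs) = 31/1188 / 200/891 = 93/800
P(Z=3 | obs) = 101/1782 / 200/891 = 101/400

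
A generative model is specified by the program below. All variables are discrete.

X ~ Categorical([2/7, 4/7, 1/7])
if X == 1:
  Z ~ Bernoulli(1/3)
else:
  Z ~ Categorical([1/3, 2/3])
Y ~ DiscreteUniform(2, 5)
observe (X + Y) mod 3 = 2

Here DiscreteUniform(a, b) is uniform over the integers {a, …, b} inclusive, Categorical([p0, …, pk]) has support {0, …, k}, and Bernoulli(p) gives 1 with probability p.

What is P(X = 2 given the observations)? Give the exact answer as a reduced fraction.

Enumerate traces; 8 have nonzero weight after conditioning:
  (X=0, Z=0, Y=2) weight 1/42
  (X=0, Z=0, Y=5) weight 1/42
  (X=0, Z=1, Y=2) weight 1/21
  (X=0, Z=1, Y=5) weight 1/21
  (X=1, Z=0, Y=4) weight 2/21
  (X=1, Z=1, Y=4) weight 1/21
  (X=2, Z=0, Y=3) weight 1/84
  (X=2, Z=1, Y=3) weight 1/42
Group by X:
  weight(X=0) = 1/7
  weight(X=1) = 1/7
  weight(X=2) = 1/28
Total weight = 1/7 + 1/7 + 1/28 = 9/28
P(X=0 | obs) = 1/7 / 9/28 = 4/9
P(X=1 | obs) = 1/7 / 9/28 = 4/9
P(X=2 | obs) = 1/28 / 9/28 = 1/9

P(X = 2 | obs) = 1/9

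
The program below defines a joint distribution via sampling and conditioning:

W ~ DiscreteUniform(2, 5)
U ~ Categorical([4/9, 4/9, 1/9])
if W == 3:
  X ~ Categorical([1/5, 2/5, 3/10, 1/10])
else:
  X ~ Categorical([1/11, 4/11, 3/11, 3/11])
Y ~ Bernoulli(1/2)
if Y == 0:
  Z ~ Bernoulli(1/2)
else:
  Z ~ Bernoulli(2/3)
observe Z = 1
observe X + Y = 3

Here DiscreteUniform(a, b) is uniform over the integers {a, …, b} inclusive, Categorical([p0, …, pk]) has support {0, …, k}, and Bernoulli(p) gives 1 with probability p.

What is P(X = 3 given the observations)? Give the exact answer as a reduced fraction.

Enumerate traces; 24 have nonzero weight after conditioning:
  (W=2, U=0, X=2, Y=1, Z=1) weight 1/99
  (W=2, U=0, X=3, Y=0, Z=1) weight 1/132
  (W=2, U=1, X=2, Y=1, Z=1) weight 1/99
  (W=2, U=1, X=3, Y=0, Z=1) weight 1/132
  (W=2, U=2, X=2, Y=1, Z=1) weight 1/396
  (W=2, U=2, X=3, Y=0, Z=1) weight 1/528
  (W=3, U=0, X=2, Y=1, Z=1) weight 1/90
  (W=3, U=0, X=3, Y=0, Z=1) weight 1/360
  … 16 more
Group by X:
  weight(X=2) = 41/440
  weight(X=3) = 101/1760
Total weight = 41/440 + 101/1760 = 53/352
P(X=2 | obs) = 41/440 / 53/352 = 164/265
P(X=3 | obs) = 101/1760 / 53/352 = 101/265

P(X = 3 | obs) = 101/265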